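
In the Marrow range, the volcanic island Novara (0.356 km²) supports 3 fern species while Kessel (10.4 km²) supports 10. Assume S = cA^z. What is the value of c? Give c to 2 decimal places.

z = ln(S₂/S₁) / ln(A₂/A₁) = ln(10/3) / ln(10.4/0.356) = 1.2040 / 3.3746 = 0.3568
c = S₁ / A₁^z = 3 / 0.356^0.3568 = 3 / 0.6918 = 4.337

4.34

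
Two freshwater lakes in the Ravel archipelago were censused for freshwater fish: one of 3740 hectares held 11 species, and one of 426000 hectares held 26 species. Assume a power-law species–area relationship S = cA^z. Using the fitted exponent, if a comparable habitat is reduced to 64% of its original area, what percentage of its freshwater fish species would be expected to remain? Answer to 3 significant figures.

92.2%

z = ln(26/11) / ln(426000/3740) = 0.8602 / 4.7354 = 0.1817
S_new/S_old = (A_new/A_old)^z = 0.64^0.1817 = exp(0.1817 × -0.4463) = 0.9221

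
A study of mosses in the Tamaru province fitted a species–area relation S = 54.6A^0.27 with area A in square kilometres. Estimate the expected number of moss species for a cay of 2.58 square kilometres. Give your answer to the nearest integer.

71

S = 54.6 × 2.58^0.27 = 54.6 × 1.292 ≈ 70.52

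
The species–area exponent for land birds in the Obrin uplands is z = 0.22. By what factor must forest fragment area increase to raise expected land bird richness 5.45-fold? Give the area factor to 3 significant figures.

2220

(A₂/A₁)^0.22 = 5.45, so A₂/A₁ = 5.45^(1/0.22) = 5.45^4.545
ln(A₂/A₁) = ln 5.45 / 0.22 = 1.6956 / 0.22 = 7.7073
A₂/A₁ = e^7.7073 ≈ 2225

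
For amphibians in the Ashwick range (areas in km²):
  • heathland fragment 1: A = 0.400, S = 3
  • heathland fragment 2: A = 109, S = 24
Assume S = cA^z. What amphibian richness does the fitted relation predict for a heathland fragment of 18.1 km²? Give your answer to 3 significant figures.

z = ln(24/3) / ln(109/0.4) = 2.0794 / 5.6076 = 0.3708
c = 3 / 0.4^0.3708 = 3 / 0.7119 = 4.214
S₃ = 4.214 × 18.1^0.3708 = 4.214 × 2.927 ≈ 12.33

12.3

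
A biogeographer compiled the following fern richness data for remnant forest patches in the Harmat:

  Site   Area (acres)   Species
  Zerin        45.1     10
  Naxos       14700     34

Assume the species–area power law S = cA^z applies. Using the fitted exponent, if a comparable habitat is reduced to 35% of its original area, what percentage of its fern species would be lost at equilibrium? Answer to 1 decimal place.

19.9%

z = ln(34/10) / ln(14700/45.1) = 1.2238 / 5.7867 = 0.2115
S_new/S_old = (A_new/A_old)^z = 0.35^0.2115 = exp(0.2115 × -1.0498) = 0.8009
Fraction lost = 1 − 0.8009 = 0.1991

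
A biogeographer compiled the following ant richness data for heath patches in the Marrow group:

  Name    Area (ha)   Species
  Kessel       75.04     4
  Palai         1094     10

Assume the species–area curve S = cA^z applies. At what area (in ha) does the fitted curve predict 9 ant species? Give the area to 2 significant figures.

800 ha

z = ln(10/4) / ln(1094/75.04) = 0.9163 / 2.6796 = 0.3420
c = 4 / 75.04^0.3420 = 4 / 4.378 = 0.9137
A = (9/0.9137)^(1/0.3420) ⇒ ln A = ln(9.85)/0.3420 = 6.6895
A = e^6.6895 ≈ 803.9 ha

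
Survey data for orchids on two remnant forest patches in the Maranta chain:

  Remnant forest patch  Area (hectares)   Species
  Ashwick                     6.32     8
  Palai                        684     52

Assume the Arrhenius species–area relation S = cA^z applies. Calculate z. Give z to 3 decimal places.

Taking logs: ln S = ln c + z ln A, so z = (ln S₂ − ln S₁)/(ln A₂ − ln A₁).
z = ln(52/8) / ln(684/6.32) = ln(6.5) / ln(108.2) = 1.8718 / 4.6842 = 0.3996

0.400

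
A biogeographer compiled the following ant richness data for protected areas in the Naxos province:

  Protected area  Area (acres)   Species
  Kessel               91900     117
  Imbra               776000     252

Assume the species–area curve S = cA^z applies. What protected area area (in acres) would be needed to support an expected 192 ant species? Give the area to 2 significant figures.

360000 acres

z = ln(252/117) / ln(776000/91900) = 0.7673 / 2.1335 = 0.3596
c = 117 / 91900^0.3596 = 117 / 60.95 = 1.92
A = (192/1.92)^(1/0.3596) ⇒ ln A = ln(100)/0.3596 = 12.8058
A = e^12.8058 ≈ 364310 acres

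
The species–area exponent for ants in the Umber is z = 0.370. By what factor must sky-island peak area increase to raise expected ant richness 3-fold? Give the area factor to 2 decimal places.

(A₂/A₁)^0.37 = 3, so A₂/A₁ = 3^(1/0.37) = 3^2.703
ln(A₂/A₁) = ln 3 / 0.37 = 1.0986 / 0.37 = 2.9692
A₂/A₁ = e^2.9692 ≈ 19.48

19.48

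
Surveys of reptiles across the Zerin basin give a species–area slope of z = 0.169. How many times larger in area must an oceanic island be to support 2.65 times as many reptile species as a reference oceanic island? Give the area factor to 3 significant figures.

(A₂/A₁)^0.169 = 2.65, so A₂/A₁ = 2.65^(1/0.169) = 2.65^5.917
ln(A₂/A₁) = ln 2.65 / 0.169 = 0.9746 / 0.169 = 5.7666
A₂/A₁ = e^5.7666 ≈ 319.5

319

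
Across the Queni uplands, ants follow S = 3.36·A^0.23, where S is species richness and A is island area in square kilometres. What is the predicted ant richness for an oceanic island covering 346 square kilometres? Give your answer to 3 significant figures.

12.9

S = 3.36 × 346^0.23
ln S = ln 3.36 + 0.23 × ln 346 = 1.2119 + 0.23 × 5.8464 = 2.5566
S = e^2.5566 ≈ 12.89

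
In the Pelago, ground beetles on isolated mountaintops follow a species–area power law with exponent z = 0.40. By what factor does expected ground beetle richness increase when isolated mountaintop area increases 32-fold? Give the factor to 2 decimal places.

4.00

S₂/S₁ = (A₂/A₁)^z = 32^0.4
ln(S₂/S₁) = 0.4 × ln 32 = 0.4 × 3.4657 = 1.3863
S₂/S₁ = e^1.3863 ≈ 4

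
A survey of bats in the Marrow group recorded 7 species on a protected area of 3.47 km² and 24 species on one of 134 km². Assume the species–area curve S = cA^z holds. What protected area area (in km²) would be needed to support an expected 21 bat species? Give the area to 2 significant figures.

90 km²

z = ln(24/7) / ln(134/3.47) = 1.2321 / 3.6537 = 0.3372
c = 7 / 3.47^0.3372 = 7 / 1.521 = 4.601
A = (21/4.601)^(1/0.3372) ⇒ ln A = ln(4.564)/0.3372 = 4.5019
A = e^4.5019 ≈ 90.19 km²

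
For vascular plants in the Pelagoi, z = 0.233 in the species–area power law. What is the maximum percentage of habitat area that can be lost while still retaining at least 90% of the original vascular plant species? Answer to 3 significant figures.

36.4%

Need (A_new/A_old)^0.233 = 0.9, so A_new/A_old = 0.9^(1/0.233) = 0.9^4.292
ln(A_new/A_old) = ln 0.9 / 0.233 = -0.1054 / 0.233 = -0.4522
A_new/A_old = e^-0.4522 ≈ 0.6362
Fraction that can be lost = 1 − 0.6362 = 0.3638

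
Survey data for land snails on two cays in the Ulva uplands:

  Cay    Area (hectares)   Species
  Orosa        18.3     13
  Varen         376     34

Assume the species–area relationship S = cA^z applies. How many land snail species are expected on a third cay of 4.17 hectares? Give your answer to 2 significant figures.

z = ln(34/13) / ln(376/18.3) = 0.9614 / 3.0227 = 0.3181
c = 13 / 18.3^0.3181 = 13 / 2.521 = 5.157
S₃ = 5.157 × 4.17^0.3181 = 5.157 × 1.575 ≈ 8.122

8.1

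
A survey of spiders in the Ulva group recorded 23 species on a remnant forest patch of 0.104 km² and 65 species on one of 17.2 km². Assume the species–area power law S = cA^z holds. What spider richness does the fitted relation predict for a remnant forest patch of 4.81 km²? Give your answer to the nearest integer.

z = ln(65/23) / ln(17.2/0.104) = 1.0389 / 5.1083 = 0.2034
c = 23 / 0.104^0.2034 = 23 / 0.6311 = 36.45
S₃ = 36.45 × 4.81^0.2034 = 36.45 × 1.376 ≈ 50.16

50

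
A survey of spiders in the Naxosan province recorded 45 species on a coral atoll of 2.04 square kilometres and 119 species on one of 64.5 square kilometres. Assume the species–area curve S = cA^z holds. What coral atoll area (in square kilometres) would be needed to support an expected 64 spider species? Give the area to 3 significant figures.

7.13 square kilometres

z = ln(119/45) / ln(64.5/2.04) = 0.9725 / 3.4537 = 0.2816
c = 45 / 2.04^0.2816 = 45 / 1.222 = 36.82
A = (64/36.82)^(1/0.2816) ⇒ ln A = ln(1.738)/0.2816 = 1.9639
A = e^1.9639 ≈ 7.127 square kilometres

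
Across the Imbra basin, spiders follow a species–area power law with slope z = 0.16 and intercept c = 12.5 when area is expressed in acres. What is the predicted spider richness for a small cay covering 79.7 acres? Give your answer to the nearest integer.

25 species

S = 12.5 × 79.7^0.16 = 12.5 × 2.015 ≈ 25.19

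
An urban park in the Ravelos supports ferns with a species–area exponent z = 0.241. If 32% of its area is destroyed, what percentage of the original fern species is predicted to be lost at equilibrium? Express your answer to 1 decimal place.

S_new/S_old = (A_new/A_old)^z = 0.68^0.241
= exp(0.241 × ln 0.68) = exp(0.241 × -0.3857) = exp(-0.0929) ≈ 0.9112
Fraction lost = 1 − 0.9112 = 0.08876

8.9%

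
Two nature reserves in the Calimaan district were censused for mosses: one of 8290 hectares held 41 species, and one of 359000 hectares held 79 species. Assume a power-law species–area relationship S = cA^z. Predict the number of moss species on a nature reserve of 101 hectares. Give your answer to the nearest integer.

z = ln(79/41) / ln(359000/8290) = 0.6559 / 3.7683 = 0.1741
c = 41 / 8290^0.1741 = 41 / 4.809 = 8.526
S₃ = 8.526 × 101^0.1741 = 8.526 × 2.233 ≈ 19.04

19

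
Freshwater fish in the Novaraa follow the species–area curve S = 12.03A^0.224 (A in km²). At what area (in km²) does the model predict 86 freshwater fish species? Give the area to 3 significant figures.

86 = 12.03 × A^0.224  ⇒  A^0.224 = 86/12.03 = 7.149
ln A = ln(7.149) / 0.224 = 1.9669 / 0.224 = 8.7810
A = e^8.7810 ≈ 6509 km²

6510 km²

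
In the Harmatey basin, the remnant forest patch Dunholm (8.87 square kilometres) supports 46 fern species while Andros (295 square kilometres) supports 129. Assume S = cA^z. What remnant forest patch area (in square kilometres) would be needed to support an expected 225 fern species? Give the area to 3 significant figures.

z = ln(129/46) / ln(295/8.87) = 1.0312 / 3.5043 = 0.2943
c = 46 / 8.87^0.2943 = 46 / 1.901 = 24.2
A = (225/24.2)^(1/0.2943) ⇒ ln A = ln(9.297)/0.2943 = 7.5774
A = e^7.5774 ≈ 1954 square kilometres

1950 square kilometres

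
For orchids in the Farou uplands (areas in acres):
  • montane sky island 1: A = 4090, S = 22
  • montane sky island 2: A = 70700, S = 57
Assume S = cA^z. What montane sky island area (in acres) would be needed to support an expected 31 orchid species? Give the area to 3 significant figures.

z = ln(57/22) / ln(70700/4090) = 0.9520 / 2.8499 = 0.3340
c = 22 / 4090^0.3340 = 22 / 16.09 = 1.367
A = (31/1.367)^(1/0.3340) ⇒ ln A = ln(22.67)/0.3340 = 9.3429
A = e^9.3429 ≈ 11418 acres

11400 acres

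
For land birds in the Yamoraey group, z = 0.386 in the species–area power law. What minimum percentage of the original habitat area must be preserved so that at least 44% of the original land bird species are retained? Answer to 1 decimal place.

Need (A_new/A_old)^0.386 = 0.44, so A_new/A_old = 0.44^(1/0.386) = 0.44^2.591
ln(A_new/A_old) = ln 0.44 / 0.386 = -0.8210 / 0.386 = -2.1269
A_new/A_old = e^-2.1269 ≈ 0.1192

11.9%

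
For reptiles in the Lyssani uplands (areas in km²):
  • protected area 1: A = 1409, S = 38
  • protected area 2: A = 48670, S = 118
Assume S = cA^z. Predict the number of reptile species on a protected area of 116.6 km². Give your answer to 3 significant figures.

17.1

z = ln(118/38) / ln(48670/1409) = 1.1331 / 3.5422 = 0.3199
c = 38 / 1409^0.3199 = 38 / 10.17 = 3.737
S₃ = 3.737 × 116.6^0.3199 = 3.737 × 4.583 ≈ 17.12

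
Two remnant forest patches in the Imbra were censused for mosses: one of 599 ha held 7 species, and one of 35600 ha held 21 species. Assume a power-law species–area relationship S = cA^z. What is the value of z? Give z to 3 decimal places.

0.269

Taking logs: ln S = ln c + z ln A, so z = (ln S₂ − ln S₁)/(ln A₂ − ln A₁).
z = ln(21/7) / ln(35600/599) = ln(3) / ln(59.43) = 1.0986 / 4.0848 = 0.2689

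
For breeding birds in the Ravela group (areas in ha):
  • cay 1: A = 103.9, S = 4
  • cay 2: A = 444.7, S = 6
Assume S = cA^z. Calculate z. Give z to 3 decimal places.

0.279

Taking logs: ln S = ln c + z ln A, so z = (ln S₂ − ln S₁)/(ln A₂ − ln A₁).
z = ln(6/4) / ln(444.7/103.9) = ln(1.5) / ln(4.28) = 0.4055 / 1.4540 = 0.2789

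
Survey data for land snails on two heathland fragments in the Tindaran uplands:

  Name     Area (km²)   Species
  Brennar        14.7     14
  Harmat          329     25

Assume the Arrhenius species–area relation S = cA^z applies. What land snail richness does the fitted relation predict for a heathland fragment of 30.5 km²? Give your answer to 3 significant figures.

16.0

z = ln(25/14) / ln(329/14.7) = 0.5798 / 3.1082 = 0.1865
c = 14 / 14.7^0.1865 = 14 / 1.651 = 8.48
S₃ = 8.48 × 30.5^0.1865 = 8.48 × 1.892 ≈ 16.04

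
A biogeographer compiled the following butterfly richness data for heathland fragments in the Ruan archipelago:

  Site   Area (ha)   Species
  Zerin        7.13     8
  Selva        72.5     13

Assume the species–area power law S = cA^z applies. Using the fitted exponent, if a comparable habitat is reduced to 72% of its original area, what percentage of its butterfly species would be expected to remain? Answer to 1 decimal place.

z = ln(13/8) / ln(72.5/7.13) = 0.4855 / 2.3193 = 0.2093
S_new/S_old = (A_new/A_old)^z = 0.72^0.2093 = exp(0.2093 × -0.3285) = 0.9335

93.4%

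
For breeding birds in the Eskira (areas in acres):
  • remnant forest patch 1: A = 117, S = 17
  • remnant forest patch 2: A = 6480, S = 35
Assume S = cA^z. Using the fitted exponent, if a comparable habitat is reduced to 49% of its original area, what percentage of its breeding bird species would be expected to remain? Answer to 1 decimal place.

z = ln(35/17) / ln(6480/117) = 0.7221 / 4.0143 = 0.1799
S_new/S_old = (A_new/A_old)^z = 0.49^0.1799 = exp(0.1799 × -0.7133) = 0.8796

88.0%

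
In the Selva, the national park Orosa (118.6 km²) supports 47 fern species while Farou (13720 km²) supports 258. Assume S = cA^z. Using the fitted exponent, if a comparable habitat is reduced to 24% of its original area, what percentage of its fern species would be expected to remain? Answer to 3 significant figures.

z = ln(258/47) / ln(13720/118.6) = 1.7028 / 4.7509 = 0.3584
S_new/S_old = (A_new/A_old)^z = 0.24^0.3584 = exp(0.3584 × -1.4271) = 0.5996

60.0%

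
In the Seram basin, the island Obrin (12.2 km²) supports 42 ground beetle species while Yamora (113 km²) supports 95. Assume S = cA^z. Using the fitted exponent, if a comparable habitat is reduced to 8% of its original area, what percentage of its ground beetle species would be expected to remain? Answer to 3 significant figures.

39.6%

z = ln(95/42) / ln(113/12.2) = 0.8162 / 2.2260 = 0.3667
S_new/S_old = (A_new/A_old)^z = 0.08^0.3667 = exp(0.3667 × -2.5257) = 0.3961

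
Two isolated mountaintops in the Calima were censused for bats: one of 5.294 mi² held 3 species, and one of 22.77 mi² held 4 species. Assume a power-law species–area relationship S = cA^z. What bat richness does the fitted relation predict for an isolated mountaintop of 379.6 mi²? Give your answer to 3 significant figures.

6.97

z = ln(4/3) / ln(22.77/5.294) = 0.2877 / 1.4589 = 0.1972
c = 3 / 5.294^0.1972 = 3 / 1.389 = 2.16
S₃ = 2.16 × 379.6^0.1972 = 2.16 × 3.226 ≈ 6.967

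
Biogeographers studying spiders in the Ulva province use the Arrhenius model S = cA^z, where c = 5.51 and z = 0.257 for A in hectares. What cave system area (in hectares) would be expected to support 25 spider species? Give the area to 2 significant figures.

25 = 5.51 × A^0.257  ⇒  A^0.257 = 25/5.51 = 4.537
ln A = ln(4.537) / 0.257 = 1.5123 / 0.257 = 5.8845
A = e^5.8845 ≈ 359.4 hectares

360 hectares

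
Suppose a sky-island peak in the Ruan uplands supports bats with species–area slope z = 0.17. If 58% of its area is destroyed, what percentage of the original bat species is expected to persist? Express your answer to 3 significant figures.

86.3%

S_new/S_old = (A_new/A_old)^z = 0.42^0.17
= exp(0.17 × ln 0.42) = exp(0.17 × -0.8675) = exp(-0.1475) ≈ 0.8629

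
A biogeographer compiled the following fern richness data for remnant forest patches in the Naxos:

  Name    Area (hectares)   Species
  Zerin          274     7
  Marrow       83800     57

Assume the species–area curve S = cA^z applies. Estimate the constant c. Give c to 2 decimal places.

z = ln(S₂/S₁) / ln(A₂/A₁) = ln(57/7) / ln(83800/274) = 2.0971 / 5.7231 = 0.3664
c = S₁ / A₁^z = 7 / 274^0.3664 = 7 / 7.821 = 0.895

0.89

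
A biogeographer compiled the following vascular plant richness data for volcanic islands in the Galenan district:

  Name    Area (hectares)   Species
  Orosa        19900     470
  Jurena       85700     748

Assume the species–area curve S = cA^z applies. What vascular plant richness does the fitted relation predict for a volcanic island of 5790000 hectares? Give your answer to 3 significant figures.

z = ln(748/470) / ln(85700/19900) = 0.4647 / 1.4601 = 0.3182
c = 470 / 19900^0.3182 = 470 / 23.34 = 20.14
S₃ = 20.14 × 5790000^0.3182 = 20.14 × 142 ≈ 2859

2860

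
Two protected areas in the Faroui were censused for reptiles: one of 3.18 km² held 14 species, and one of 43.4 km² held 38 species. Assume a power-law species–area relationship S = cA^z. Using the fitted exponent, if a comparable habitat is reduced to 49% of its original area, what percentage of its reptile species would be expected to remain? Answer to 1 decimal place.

z = ln(38/14) / ln(43.4/3.18) = 0.9985 / 2.6136 = 0.3821
S_new/S_old = (A_new/A_old)^z = 0.49^0.3821 = exp(0.3821 × -0.7133) = 0.7614

76.1%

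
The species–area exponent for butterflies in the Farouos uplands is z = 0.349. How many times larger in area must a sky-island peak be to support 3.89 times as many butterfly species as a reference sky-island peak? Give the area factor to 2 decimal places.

49.02

(A₂/A₁)^0.349 = 3.89, so A₂/A₁ = 3.89^(1/0.349) = 3.89^2.865
ln(A₂/A₁) = ln 3.89 / 0.349 = 1.3584 / 0.349 = 3.8923
A₂/A₁ = e^3.8923 ≈ 49.02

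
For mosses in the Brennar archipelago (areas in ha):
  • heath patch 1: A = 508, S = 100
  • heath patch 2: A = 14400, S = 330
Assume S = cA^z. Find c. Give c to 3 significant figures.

z = ln(S₂/S₁) / ln(A₂/A₁) = ln(330/100) / ln(14400/508) = 1.1939 / 3.3445 = 0.3570
c = S₁ / A₁^z = 100 / 508^0.3570 = 100 / 9.246 = 10.82

10.8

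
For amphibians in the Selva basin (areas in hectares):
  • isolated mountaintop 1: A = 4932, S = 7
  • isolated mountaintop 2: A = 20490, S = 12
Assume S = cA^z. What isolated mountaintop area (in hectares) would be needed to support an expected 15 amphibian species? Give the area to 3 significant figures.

36900 hectares

z = ln(12/7) / ln(20490/4932) = 0.5390 / 1.4242 = 0.3785
c = 7 / 4932^0.3785 = 7 / 24.98 = 0.2802
A = (15/0.2802)^(1/0.3785) ⇒ ln A = ln(53.54)/0.3785 = 10.5173
A = e^10.5173 ≈ 36949 hectares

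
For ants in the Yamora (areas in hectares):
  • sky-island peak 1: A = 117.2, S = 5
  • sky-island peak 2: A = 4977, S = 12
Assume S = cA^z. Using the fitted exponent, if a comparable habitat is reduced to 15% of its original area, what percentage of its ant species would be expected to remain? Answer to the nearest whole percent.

64%

z = ln(12/5) / ln(4977/117.2) = 0.8755 / 3.7487 = 0.2335
S_new/S_old = (A_new/A_old)^z = 0.15^0.2335 = exp(0.2335 × -1.8971) = 0.6421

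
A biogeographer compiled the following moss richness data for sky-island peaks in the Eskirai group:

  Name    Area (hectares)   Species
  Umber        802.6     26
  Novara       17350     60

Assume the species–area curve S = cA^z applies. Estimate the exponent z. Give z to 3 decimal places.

0.272

Taking logs: ln S = ln c + z ln A, so z = (ln S₂ − ln S₁)/(ln A₂ − ln A₁).
z = ln(60/26) / ln(17350/802.6) = ln(2.308) / ln(21.62) = 0.8362 / 3.0735 = 0.2721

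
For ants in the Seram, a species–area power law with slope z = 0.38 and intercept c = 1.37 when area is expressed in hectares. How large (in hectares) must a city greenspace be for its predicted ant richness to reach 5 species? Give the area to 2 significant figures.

30 hectares

5 = 1.37 × A^0.38  ⇒  A^0.38 = 5/1.37 = 3.65
ln A = ln(3.65) / 0.38 = 1.2946 / 0.38 = 3.4069
A = e^3.4069 ≈ 30.17 hectares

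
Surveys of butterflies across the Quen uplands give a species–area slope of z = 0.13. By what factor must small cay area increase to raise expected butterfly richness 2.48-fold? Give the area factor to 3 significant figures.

1080

(A₂/A₁)^0.13 = 2.48, so A₂/A₁ = 2.48^(1/0.13) = 2.48^7.692
ln(A₂/A₁) = ln 2.48 / 0.13 = 0.9083 / 0.13 = 6.9866
A₂/A₁ = e^6.9866 ≈ 1082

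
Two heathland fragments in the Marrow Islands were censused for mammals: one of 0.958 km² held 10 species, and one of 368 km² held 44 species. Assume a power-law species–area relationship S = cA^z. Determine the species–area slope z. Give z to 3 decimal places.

0.249

Taking logs: ln S = ln c + z ln A, so z = (ln S₂ − ln S₁)/(ln A₂ − ln A₁).
z = ln(44/10) / ln(368/0.958) = ln(4.4) / ln(384.1) = 1.4816 / 5.9510 = 0.2490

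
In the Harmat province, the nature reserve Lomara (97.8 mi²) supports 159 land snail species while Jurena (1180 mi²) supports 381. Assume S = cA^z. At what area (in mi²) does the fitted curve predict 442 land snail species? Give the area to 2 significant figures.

z = ln(381/159) / ln(1180/97.8) = 0.8739 / 2.4903 = 0.3509
c = 159 / 97.8^0.3509 = 159 / 4.994 = 31.84
A = (442/31.84)^(1/0.3509) ⇒ ln A = ln(13.88)/0.3509 = 7.4965
A = e^7.4965 ≈ 1802 mi²

1800 mi²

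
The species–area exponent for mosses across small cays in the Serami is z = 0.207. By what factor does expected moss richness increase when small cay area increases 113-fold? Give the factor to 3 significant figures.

S₂/S₁ = (A₂/A₁)^z = 113^0.207
ln(S₂/S₁) = 0.207 × ln 113 = 0.207 × 4.7274 = 0.9786
S₂/S₁ = e^0.9786 ≈ 2.661

2.66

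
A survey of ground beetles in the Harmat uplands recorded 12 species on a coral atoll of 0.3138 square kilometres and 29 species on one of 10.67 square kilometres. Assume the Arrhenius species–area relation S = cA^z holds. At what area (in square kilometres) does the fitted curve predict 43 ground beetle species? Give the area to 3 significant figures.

51.5 square kilometres

z = ln(29/12) / ln(10.67/0.3138) = 0.8824 / 3.5264 = 0.2502
c = 12 / 0.3138^0.2502 = 12 / 0.7483 = 16.04
A = (43/16.04)^(1/0.2502) ⇒ ln A = ln(2.681)/0.2502 = 3.9417
A = e^3.9417 ≈ 51.5 square kilometres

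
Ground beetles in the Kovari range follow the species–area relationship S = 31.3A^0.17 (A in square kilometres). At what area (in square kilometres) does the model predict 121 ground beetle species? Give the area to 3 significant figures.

2850 square kilometres

121 = 31.3 × A^0.17  ⇒  A^0.17 = 121/31.3 = 3.866
ln A = ln(3.866) / 0.17 = 1.3522 / 0.17 = 7.9540
A = e^7.9540 ≈ 2847 square kilometres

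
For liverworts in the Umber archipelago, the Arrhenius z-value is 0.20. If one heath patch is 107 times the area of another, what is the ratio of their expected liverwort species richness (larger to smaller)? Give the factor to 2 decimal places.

2.55

S₂/S₁ = (A₂/A₁)^z = 107^0.2
ln(S₂/S₁) = 0.2 × ln 107 = 0.2 × 4.6728 = 0.9346
S₂/S₁ = e^0.9346 ≈ 2.546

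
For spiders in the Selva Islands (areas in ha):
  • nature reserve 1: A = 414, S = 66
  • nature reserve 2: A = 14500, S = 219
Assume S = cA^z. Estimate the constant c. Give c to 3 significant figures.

8.65

z = ln(S₂/S₁) / ln(A₂/A₁) = ln(219/66) / ln(14500/414) = 1.1994 / 3.5560 = 0.3373
c = S₁ / A₁^z = 66 / 414^0.3373 = 66 / 7.633 = 8.647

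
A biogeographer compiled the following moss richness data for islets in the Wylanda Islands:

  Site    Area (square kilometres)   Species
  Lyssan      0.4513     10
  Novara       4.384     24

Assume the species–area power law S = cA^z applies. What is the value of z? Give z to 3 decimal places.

0.385

Taking logs: ln S = ln c + z ln A, so z = (ln S₂ − ln S₁)/(ln A₂ − ln A₁).
z = ln(24/10) / ln(4.384/0.4513) = ln(2.4) / ln(9.714) = 0.8755 / 2.2736 = 0.3851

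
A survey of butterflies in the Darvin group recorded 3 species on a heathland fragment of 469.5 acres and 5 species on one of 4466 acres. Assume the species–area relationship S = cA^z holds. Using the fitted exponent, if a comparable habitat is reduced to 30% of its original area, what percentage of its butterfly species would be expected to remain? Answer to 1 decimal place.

z = ln(5/3) / ln(4466/469.5) = 0.5108 / 2.2526 = 0.2268
S_new/S_old = (A_new/A_old)^z = 0.3^0.2268 = exp(0.2268 × -1.2040) = 0.7611

76.1%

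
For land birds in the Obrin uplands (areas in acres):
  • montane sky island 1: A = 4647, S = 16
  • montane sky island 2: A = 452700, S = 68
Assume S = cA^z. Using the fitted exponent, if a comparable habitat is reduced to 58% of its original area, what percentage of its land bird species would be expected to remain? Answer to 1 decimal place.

z = ln(68/16) / ln(452700/4647) = 1.4469 / 4.5790 = 0.3160
S_new/S_old = (A_new/A_old)^z = 0.58^0.3160 = exp(0.3160 × -0.5447) = 0.8419

84.2%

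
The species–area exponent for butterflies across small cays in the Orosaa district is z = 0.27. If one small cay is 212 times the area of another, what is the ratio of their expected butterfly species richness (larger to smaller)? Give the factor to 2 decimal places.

4.25

S₂/S₁ = (A₂/A₁)^z = 212^0.27
ln(S₂/S₁) = 0.27 × ln 212 = 0.27 × 5.3566 = 1.4463
S₂/S₁ = e^1.4463 ≈ 4.247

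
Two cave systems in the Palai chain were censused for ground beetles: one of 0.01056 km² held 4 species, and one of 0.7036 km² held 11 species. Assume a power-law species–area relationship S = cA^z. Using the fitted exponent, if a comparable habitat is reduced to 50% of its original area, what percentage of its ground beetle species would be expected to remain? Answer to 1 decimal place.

84.6%

z = ln(11/4) / ln(0.7036/0.01056) = 1.0116 / 4.1991 = 0.2409
S_new/S_old = (A_new/A_old)^z = 0.5^0.2409 = exp(0.2409 × -0.6931) = 0.8462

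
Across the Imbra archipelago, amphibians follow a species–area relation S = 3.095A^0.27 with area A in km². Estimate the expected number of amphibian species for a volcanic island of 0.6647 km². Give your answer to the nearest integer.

S = 3.095 × 0.6647^0.27 = 3.095 × 0.8956 ≈ 2.772

3 species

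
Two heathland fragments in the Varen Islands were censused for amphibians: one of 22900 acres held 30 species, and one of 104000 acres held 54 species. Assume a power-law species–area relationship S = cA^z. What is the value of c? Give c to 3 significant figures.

z = ln(S₂/S₁) / ln(A₂/A₁) = ln(54/30) / ln(104000/22900) = 0.5878 / 1.5133 = 0.3884
c = S₁ / A₁^z = 30 / 22900^0.3884 = 30 / 49.37 = 0.6076

0.608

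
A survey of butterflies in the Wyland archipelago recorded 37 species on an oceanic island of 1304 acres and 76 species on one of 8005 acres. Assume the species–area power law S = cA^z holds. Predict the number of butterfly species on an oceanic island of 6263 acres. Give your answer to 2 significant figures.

69

z = ln(76/37) / ln(8005/1304) = 0.7198 / 1.8146 = 0.3967
c = 37 / 1304^0.3967 = 37 / 17.21 = 2.15
S₃ = 2.15 × 6263^0.3967 = 2.15 × 32.07 ≈ 68.95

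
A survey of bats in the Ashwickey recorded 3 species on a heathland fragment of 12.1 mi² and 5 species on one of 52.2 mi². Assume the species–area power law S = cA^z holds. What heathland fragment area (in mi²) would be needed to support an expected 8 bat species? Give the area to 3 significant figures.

z = ln(5/3) / ln(52.2/12.1) = 0.5108 / 1.4619 = 0.3494
c = 3 / 12.1^0.3494 = 3 / 2.39 = 1.255
A = (8/1.255)^(1/0.3494) ⇒ ln A = ln(6.373)/0.3494 = 5.3001
A = e^5.3001 ≈ 200.4 mi²

200 mi²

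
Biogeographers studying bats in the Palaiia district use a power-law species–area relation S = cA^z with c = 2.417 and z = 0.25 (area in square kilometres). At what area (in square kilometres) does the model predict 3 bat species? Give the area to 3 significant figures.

3 = 2.417 × A^0.25  ⇒  A^0.25 = 3/2.417 = 1.241
ln A = ln(1.241) / 0.25 = 0.2161 / 0.25 = 0.8643
A = e^0.8643 ≈ 2.373 square kilometres

2.37 square kilometres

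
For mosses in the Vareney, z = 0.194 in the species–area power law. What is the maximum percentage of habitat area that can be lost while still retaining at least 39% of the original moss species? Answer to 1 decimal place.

Need (A_new/A_old)^0.194 = 0.39, so A_new/A_old = 0.39^(1/0.194) = 0.39^5.155
ln(A_new/A_old) = ln 0.39 / 0.194 = -0.9416 / 0.194 = -4.8537
A_new/A_old = e^-4.8537 ≈ 0.0078
Fraction that can be lost = 1 − 0.0078 = 0.9922

99.2%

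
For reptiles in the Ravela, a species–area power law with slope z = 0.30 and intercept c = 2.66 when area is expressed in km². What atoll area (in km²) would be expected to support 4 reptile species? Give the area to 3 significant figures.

4 = 2.66 × A^0.3  ⇒  A^0.3 = 4/2.66 = 1.504
ln A = ln(1.504) / 0.3 = 0.4080 / 0.3 = 1.3599
A = e^1.3599 ≈ 3.896 km²

3.90 km²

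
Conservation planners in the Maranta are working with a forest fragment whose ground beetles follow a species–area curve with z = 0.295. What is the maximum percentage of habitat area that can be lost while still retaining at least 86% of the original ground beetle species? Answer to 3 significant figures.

40.0%

Need (A_new/A_old)^0.295 = 0.86, so A_new/A_old = 0.86^(1/0.295) = 0.86^3.39
ln(A_new/A_old) = ln 0.86 / 0.295 = -0.1508 / 0.295 = -0.5113
A_new/A_old = e^-0.5113 ≈ 0.5997
Fraction that can be lost = 1 − 0.5997 = 0.4003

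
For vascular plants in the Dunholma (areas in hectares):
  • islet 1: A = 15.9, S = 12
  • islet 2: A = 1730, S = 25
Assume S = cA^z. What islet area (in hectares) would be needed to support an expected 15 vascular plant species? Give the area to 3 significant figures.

z = ln(25/12) / ln(1730/15.9) = 0.7340 / 4.6896 = 0.1565
c = 12 / 15.9^0.1565 = 12 / 1.542 = 7.783
A = (15/7.783)^(1/0.1565) ⇒ ln A = ln(1.927)/0.1565 = 4.1921
A = e^4.1921 ≈ 66.16 hectares

66.2 hectares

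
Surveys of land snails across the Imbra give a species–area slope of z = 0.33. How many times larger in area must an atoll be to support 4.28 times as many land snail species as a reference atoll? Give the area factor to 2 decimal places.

(A₂/A₁)^0.33 = 4.28, so A₂/A₁ = 4.28^(1/0.33) = 4.28^3.03
ln(A₂/A₁) = ln 4.28 / 0.33 = 1.4540 / 0.33 = 4.4059
A₂/A₁ = e^4.4059 ≈ 81.93

81.93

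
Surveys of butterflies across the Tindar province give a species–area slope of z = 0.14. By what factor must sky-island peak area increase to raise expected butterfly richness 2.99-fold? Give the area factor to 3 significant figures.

2500

(A₂/A₁)^0.14 = 2.99, so A₂/A₁ = 2.99^(1/0.14) = 2.99^7.143
ln(A₂/A₁) = ln 2.99 / 0.14 = 1.0953 / 0.14 = 7.8234
A₂/A₁ = e^7.8234 ≈ 2498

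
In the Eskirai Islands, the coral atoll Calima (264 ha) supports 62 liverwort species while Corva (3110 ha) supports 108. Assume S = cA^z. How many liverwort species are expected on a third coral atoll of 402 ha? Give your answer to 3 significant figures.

68.2

z = ln(108/62) / ln(3110/264) = 0.5550 / 2.4664 = 0.2250
c = 62 / 264^0.2250 = 62 / 3.507 = 17.68
S₃ = 17.68 × 402^0.2250 = 17.68 × 3.855 ≈ 68.15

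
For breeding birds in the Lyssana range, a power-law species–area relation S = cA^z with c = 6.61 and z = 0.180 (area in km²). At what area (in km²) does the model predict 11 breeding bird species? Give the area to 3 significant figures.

11 = 6.61 × A^0.18  ⇒  A^0.18 = 11/6.61 = 1.664
ln A = ln(1.664) / 0.18 = 0.5093 / 0.18 = 2.8295
A = e^2.8295 ≈ 16.94 km²

16.9 km²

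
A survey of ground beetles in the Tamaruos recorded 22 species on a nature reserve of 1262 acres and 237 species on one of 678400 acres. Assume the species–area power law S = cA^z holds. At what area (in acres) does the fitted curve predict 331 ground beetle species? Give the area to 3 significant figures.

z = ln(237/22) / ln(678400/1262) = 2.3770 / 6.2870 = 0.3781
c = 22 / 1262^0.3781 = 22 / 14.87 = 1.479
A = (331/1.479)^(1/0.3781) ⇒ ln A = ln(223.8)/0.3781 = 14.3111
A = e^14.3111 ≈ 1641387 acres

1640000 acres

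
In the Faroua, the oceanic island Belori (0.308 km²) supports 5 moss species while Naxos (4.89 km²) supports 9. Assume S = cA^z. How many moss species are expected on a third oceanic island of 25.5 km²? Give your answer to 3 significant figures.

z = ln(9/5) / ln(4.89/0.308) = 0.5878 / 2.7648 = 0.2126
c = 5 / 0.308^0.2126 = 5 / 0.7785 = 6.422
S₃ = 6.422 × 25.5^0.2126 = 6.422 × 1.991 ≈ 12.79

12.8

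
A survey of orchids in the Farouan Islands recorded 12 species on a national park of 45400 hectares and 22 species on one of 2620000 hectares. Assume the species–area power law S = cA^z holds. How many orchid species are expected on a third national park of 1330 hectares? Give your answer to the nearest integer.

7

z = ln(22/12) / ln(2620000/45400) = 0.6061 / 4.0554 = 0.1495
c = 12 / 45400^0.1495 = 12 / 4.967 = 2.416
S₃ = 2.416 × 1330^0.1495 = 2.416 × 2.93 ≈ 7.08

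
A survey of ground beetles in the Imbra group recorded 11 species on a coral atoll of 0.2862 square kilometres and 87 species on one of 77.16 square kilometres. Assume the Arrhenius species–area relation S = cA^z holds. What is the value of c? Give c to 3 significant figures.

z = ln(S₂/S₁) / ln(A₂/A₁) = ln(87/11) / ln(77.16/0.2862) = 2.0680 / 5.5969 = 0.3695
c = S₁ / A₁^z = 11 / 0.2862^0.3695 = 11 / 0.6299 = 17.46

17.5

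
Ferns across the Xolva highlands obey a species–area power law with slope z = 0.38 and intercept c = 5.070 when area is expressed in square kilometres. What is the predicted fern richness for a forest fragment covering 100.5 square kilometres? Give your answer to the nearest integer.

29 species

S = 5.07 × 100.5^0.38
ln S = ln 5.07 + 0.38 × ln 100.5 = 1.6233 + 0.38 × 4.6102 = 3.3752
S = e^3.3752 ≈ 29.23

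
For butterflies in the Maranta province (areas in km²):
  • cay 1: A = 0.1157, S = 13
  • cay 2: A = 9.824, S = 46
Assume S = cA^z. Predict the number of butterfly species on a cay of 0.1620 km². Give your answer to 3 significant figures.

z = ln(46/13) / ln(9.824/0.1157) = 1.2637 / 4.4416 = 0.2845
c = 13 / 0.1157^0.2845 = 13 / 0.5414 = 24.01
S₃ = 24.01 × 0.162^0.2845 = 24.01 × 0.5958 ≈ 14.31

14.3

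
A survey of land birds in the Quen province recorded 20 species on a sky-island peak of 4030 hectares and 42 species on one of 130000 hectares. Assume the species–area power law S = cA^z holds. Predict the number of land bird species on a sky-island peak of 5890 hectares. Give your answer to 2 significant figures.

z = ln(42/20) / ln(130000/4030) = 0.7419 / 3.4738 = 0.2136
c = 20 / 4030^0.2136 = 20 / 5.889 = 3.396
S₃ = 3.396 × 5890^0.2136 = 3.396 × 6.386 ≈ 21.69

22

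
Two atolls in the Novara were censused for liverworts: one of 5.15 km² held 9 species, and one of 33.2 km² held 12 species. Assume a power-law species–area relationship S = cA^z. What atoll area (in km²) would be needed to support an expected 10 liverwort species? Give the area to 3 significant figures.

10.2 km²

z = ln(12/9) / ln(33.2/5.15) = 0.2877 / 1.8636 = 0.1544
c = 9 / 5.15^0.1544 = 9 / 1.288 = 6.988
A = (10/6.988)^(1/0.1544) ⇒ ln A = ln(1.431)/0.1544 = 2.3215
A = e^2.3215 ≈ 10.19 km²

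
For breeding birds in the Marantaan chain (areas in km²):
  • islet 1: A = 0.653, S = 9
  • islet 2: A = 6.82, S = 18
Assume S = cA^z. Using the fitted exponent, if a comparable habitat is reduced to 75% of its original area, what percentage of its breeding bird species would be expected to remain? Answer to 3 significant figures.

z = ln(18/9) / ln(6.82/0.653) = 0.6931 / 2.3460 = 0.2955
S_new/S_old = (A_new/A_old)^z = 0.75^0.2955 = exp(0.2955 × -0.2877) = 0.9185

91.9%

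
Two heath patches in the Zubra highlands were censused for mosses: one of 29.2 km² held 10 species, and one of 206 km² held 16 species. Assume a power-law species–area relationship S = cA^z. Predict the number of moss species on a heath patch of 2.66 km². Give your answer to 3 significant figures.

5.62

z = ln(16/10) / ln(206/29.2) = 0.4700 / 1.9537 = 0.2406
c = 10 / 29.2^0.2406 = 10 / 2.252 = 4.441
S₃ = 4.441 × 2.66^0.2406 = 4.441 × 1.265 ≈ 5.619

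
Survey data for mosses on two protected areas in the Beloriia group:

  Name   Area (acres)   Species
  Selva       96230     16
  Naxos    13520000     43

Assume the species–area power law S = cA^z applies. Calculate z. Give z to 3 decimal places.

Taking logs: ln S = ln c + z ln A, so z = (ln S₂ − ln S₁)/(ln A₂ − ln A₁).
z = ln(43/16) / ln(13520000/96230) = ln(2.688) / ln(140.5) = 0.9886 / 4.9452 = 0.1999

0.200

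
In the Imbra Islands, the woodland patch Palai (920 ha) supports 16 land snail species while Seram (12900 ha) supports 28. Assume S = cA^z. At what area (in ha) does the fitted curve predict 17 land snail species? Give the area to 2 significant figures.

z = ln(28/16) / ln(12900/920) = 0.5596 / 2.6406 = 0.2119
c = 16 / 920^0.2119 = 16 / 4.247 = 3.767
A = (17/3.767)^(1/0.2119) ⇒ ln A = ln(4.513)/0.2119 = 7.1104
A = e^7.1104 ≈ 1225 ha

1200 ha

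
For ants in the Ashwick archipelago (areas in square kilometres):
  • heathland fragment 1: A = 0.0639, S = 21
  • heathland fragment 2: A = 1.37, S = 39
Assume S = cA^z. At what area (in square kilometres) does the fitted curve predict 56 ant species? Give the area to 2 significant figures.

8.2 square kilometres

z = ln(39/21) / ln(1.37/0.0639) = 0.6190 / 3.0652 = 0.2020
c = 21 / 0.0639^0.2020 = 21 / 0.5738 = 36.6
A = (56/36.6)^(1/0.2020) ⇒ ln A = ln(1.53)/0.2020 = 2.1063
A = e^2.1063 ≈ 8.217 square kilometres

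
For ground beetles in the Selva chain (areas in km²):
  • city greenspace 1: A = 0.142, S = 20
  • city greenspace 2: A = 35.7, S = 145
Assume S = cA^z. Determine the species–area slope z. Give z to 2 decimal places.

Taking logs: ln S = ln c + z ln A, so z = (ln S₂ − ln S₁)/(ln A₂ − ln A₁).
z = ln(145/20) / ln(35.7/0.142) = ln(7.25) / ln(251.4) = 1.9810 / 5.5271 = 0.3584

0.36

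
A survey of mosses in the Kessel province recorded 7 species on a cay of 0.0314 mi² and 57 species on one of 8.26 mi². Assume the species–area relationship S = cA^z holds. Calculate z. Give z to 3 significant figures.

Taking logs: ln S = ln c + z ln A, so z = (ln S₂ − ln S₁)/(ln A₂ − ln A₁).
z = ln(57/7) / ln(8.26/0.0314) = ln(8.143) / ln(263.1) = 2.0971 / 5.5724 = 0.3763

0.376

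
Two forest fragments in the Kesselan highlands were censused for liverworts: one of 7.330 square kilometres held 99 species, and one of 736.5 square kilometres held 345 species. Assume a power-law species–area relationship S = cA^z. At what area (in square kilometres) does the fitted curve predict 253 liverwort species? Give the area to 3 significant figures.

234 square kilometres

z = ln(345/99) / ln(736.5/7.33) = 1.2484 / 4.6099 = 0.2708
c = 99 / 7.33^0.2708 = 99 / 1.715 = 57.72
A = (253/57.72)^(1/0.2708) ⇒ ln A = ln(4.383)/0.2708 = 5.4566
A = e^5.4566 ≈ 234.3 square kilometres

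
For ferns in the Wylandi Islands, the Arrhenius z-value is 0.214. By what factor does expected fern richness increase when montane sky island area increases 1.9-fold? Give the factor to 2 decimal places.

S₂/S₁ = (A₂/A₁)^z = 1.9^0.214
ln(S₂/S₁) = 0.214 × ln 1.9 = 0.214 × 0.6419 = 0.1374
S₂/S₁ = e^0.1374 ≈ 1.147

1.15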